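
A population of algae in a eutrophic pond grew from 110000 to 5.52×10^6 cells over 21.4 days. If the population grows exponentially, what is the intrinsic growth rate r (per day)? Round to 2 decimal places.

0.18 per day

From N(t) = N₀·e^(rt): e^(r·21.4) = 5.52×10^6/110000 = 50.182.
r·21.4 = ln(50.182) = 3.9157, so r = 3.9157/21.4 = 0.18297.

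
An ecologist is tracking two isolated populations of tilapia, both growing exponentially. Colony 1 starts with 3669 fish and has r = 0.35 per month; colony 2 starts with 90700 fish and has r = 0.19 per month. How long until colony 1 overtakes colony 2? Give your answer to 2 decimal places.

Set 3669·e^(0.35t) = 90700·e^(0.19t).
e^((0.35 − 0.19)t) = 90700/3669 → e^(0.16·t) = 24.721.
0.16·t = ln(24.721) = 3.2076, so t = 3.2076/0.16 = 20.048.

20.05 months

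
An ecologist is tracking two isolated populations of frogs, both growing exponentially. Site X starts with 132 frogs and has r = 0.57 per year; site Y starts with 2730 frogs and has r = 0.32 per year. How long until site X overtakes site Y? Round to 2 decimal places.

12.12 years

Set 132·e^(0.57t) = 2730·e^(0.32t).
e^((0.57 − 0.32)t) = 2730/132 → e^(0.25·t) = 20.682.
0.25·t = ln(20.682) = 3.0293, so t = 3.0293/0.25 = 12.117.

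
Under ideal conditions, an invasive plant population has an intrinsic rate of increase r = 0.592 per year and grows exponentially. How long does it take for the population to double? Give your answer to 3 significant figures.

1.17 years

Doubling time t_d = ln(2)/r = 0.6931/0.592 = 1.1709.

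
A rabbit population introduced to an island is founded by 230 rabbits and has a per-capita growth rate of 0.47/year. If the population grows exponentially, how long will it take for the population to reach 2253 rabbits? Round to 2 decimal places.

Set N₀·e^(rt) = 2253: e^(0.47·t) = 2253/230 = 9.7957.
0.47·t = ln(9.7957) = 2.2819, so t = 2.2819/0.47 = 4.8552.

4.86 years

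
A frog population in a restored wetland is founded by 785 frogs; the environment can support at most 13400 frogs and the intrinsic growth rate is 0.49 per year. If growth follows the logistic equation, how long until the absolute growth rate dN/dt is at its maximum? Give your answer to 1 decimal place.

5.7 years

Logistic growth is fastest at N = K/2 = 6700.
A = (K − N₀)/N₀ = 16.07. Set K/(1 + A·e^(−rt)) = K/2 → A·e^(−rt) = 1.
e^(−0.49t) = 1/16.07 = 0.0622275, so t = ln(16.07)/0.49 = 2.777/0.49 = 5.6673.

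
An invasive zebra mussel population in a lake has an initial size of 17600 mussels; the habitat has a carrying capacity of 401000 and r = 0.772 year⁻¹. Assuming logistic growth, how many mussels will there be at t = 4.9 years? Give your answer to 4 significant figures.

268100 mussels

A = (K − N₀)/N₀ = (401000 − 17600)/17600 = 21.784.
N(t) = K/(1 + A·e^(−rt)) = 401000/(1 + 21.784×e^(−0.772×4.9)).
e^(−3.783) = 0.022759; denominator = 1 + 21.784×0.022759 = 1.4958.
N = 401000/1.4958 = 268087.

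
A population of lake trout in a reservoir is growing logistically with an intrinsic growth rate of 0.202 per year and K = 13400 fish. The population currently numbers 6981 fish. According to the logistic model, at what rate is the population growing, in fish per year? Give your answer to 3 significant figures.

676 fish per year

dN/dt = rN(1 − N/K) = 0.202 × 6981 × (1 − 6981/13400).
1 − 6981/13400 = 0.47903; dN/dt = 0.202 × 6981 × 0.47903 = 675.51.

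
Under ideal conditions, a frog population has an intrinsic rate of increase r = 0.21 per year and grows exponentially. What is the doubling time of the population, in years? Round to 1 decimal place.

3.3 years

Doubling time t_d = ln(2)/r = 0.6931/0.21 = 3.3007.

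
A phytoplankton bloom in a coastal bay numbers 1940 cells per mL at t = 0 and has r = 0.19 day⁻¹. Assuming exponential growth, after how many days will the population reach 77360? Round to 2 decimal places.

19.40 days

Set N₀·e^(rt) = 77360: e^(0.19·t) = 77360/1940 = 39.876.
0.19·t = ln(39.876) = 3.6858, so t = 3.6858/0.19 = 19.399.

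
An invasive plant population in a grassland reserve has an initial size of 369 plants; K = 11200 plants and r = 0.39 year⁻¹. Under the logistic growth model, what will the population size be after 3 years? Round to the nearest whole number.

1108 plants

A = (K − N₀)/N₀ = (11200 − 369)/369 = 29.352.
N(t) = K/(1 + A·e^(−rt)) = 11200/(1 + 29.352×e^(−0.39×3)).
e^(−1.17) = 0.31037; denominator = 1 + 29.352×0.31037 = 10.11.
N = 11200/10.11 = 1107.82.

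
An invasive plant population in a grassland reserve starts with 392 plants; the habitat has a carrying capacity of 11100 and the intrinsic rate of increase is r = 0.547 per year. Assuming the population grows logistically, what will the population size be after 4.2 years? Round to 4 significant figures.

2963 plants

A = (K − N₀)/N₀ = (11100 − 392)/392 = 27.316.
N(t) = K/(1 + A·e^(−rt)) = 11100/(1 + 27.316×e^(−0.547×4.2)).
e^(−2.297) = 0.10052; denominator = 1 + 27.316×0.10052 = 3.7458.
N = 11100/3.7458 = 2963.29.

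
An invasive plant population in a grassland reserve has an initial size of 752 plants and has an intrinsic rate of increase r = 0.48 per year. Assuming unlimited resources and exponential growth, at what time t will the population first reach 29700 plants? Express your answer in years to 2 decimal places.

Set N₀·e^(rt) = 29700: e^(0.48·t) = 29700/752 = 39.495.
0.48·t = ln(39.495) = 3.6762, so t = 3.6762/0.48 = 7.6587.

7.66 years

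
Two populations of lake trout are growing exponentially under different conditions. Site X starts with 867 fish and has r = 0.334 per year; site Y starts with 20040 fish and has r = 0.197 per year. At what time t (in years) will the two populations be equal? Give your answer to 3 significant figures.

22.9 years

Set 867·e^(0.334t) = 20040·e^(0.197t).
e^((0.334 − 0.197)t) = 20040/867 → e^(0.137·t) = 23.114.
0.137·t = ln(23.114) = 3.1404, so t = 3.1404/0.137 = 22.923.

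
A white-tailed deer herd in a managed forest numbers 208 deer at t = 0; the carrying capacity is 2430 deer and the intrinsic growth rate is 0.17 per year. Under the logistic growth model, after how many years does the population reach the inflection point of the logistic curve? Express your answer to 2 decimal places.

13.93 years

Logistic growth is fastest at N = K/2 = 1215.
A = (K − N₀)/N₀ = 10.683. Set K/(1 + A·e^(−rt)) = K/2 → A·e^(−rt) = 1.
e^(−0.17t) = 1/10.683 = 0.0936094, so t = ln(10.683)/0.17 = 2.3686/0.17 = 13.933.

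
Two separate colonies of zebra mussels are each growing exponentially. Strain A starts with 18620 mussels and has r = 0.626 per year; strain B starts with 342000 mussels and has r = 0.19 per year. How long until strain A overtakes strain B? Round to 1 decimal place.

6.7 years

Set 18620·e^(0.626t) = 342000·e^(0.19t).
e^((0.626 − 0.19)t) = 342000/18620 → e^(0.436·t) = 18.367.
0.436·t = ln(18.367) = 2.9106, so t = 2.9106/0.436 = 6.6756.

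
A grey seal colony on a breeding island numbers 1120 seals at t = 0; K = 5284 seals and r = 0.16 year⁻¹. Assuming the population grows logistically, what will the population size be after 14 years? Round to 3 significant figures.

3790 seals

A = (K − N₀)/N₀ = (5284 − 1120)/1120 = 3.7179.
N(t) = K/(1 + A·e^(−rt)) = 5284/(1 + 3.7179×e^(−0.16×14)).
e^(−2.24) = 0.10646; denominator = 1 + 3.7179×0.10646 = 1.3958.
N = 5284/1.3958 = 3785.65.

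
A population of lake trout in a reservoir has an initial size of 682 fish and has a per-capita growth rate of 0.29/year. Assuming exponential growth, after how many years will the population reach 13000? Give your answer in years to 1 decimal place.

10.2 years

Set N₀·e^(rt) = 13000: e^(0.29·t) = 13000/682 = 19.062.
0.29·t = ln(19.062) = 2.9477, so t = 2.9477/0.29 = 10.164.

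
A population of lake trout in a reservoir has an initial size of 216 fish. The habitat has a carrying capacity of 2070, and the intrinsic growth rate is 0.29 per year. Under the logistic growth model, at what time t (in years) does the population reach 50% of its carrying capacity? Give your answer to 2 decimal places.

A = (K − N₀)/N₀ = (2070 − 216)/216 = 8.5833.
Solve 2070/(1 + 8.5833·e^(−0.29t)) = 1035: 1 + 8.5833·e^(−0.29t) = 2, so e^(−0.29t) = 0.116505.
−0.29·t = ln(0.116505) = -2.1498, so t = 2.1498/0.29 = 7.4132.

7.41 years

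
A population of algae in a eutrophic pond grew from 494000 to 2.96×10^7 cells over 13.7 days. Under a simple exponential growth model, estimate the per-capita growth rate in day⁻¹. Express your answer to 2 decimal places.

From N(t) = N₀·e^(rt): e^(r·13.7) = 2.96×10^7/494000 = 59.919.
r·13.7 = ln(59.919) = 4.093, so r = 4.093/13.7 = 0.29876.

0.30 per day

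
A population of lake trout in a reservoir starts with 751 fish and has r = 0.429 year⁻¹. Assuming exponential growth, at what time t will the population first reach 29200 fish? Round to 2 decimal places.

Set N₀·e^(rt) = 29200: e^(0.429·t) = 29200/751 = 38.881.
0.429·t = ln(38.881) = 3.6605, so t = 3.6605/0.429 = 8.5327.

8.53 years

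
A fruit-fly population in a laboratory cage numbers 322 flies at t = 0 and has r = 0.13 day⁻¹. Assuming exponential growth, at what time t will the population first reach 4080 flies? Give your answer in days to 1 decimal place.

Set N₀·e^(rt) = 4080: e^(0.13·t) = 4080/322 = 12.671.
0.13·t = ln(12.671) = 2.5393, so t = 2.5393/0.13 = 19.533.

19.5 days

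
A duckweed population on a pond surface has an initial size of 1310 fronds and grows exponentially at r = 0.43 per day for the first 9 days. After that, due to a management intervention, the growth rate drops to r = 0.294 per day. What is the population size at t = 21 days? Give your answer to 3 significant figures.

Phase 1: N(9) = 1310·e^(0.43×9) = 1310·e^3.87 = 62804.5.
Phase 2 runs for 21 − 9 = 12 days at r = 0.294.
N(21) = 62804.5·e^(0.294×12) = 62804.5·e^3.528 = 2.138858×10^6.

2140000 fronds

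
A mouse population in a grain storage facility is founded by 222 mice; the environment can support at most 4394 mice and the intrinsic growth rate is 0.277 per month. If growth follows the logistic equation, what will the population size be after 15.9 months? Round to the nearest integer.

A = (K − N₀)/N₀ = (4394 − 222)/222 = 18.793.
N(t) = K/(1 + A·e^(−rt)) = 4394/(1 + 18.793×e^(−0.277×15.9)).
e^(−4.404) = 0.012225; denominator = 1 + 18.793×0.012225 = 1.2297.
N = 4394/1.2297 = 3573.13.

3573 mice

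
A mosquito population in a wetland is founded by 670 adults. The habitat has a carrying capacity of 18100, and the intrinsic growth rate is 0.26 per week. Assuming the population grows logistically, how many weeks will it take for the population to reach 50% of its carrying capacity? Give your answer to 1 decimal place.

A = (K − N₀)/N₀ = (18100 − 670)/670 = 26.015.
Solve 18100/(1 + 26.015·e^(−0.26t)) = 9050: 1 + 26.015·e^(−0.26t) = 2, so e^(−0.26t) = 0.0384395.
−0.26·t = ln(0.0384395) = -3.2587, so t = 3.2587/0.26 = 12.533.

12.5 weeks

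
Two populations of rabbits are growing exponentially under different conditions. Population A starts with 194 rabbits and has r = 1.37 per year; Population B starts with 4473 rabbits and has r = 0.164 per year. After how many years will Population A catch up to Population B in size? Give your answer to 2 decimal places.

Set 194·e^(1.37t) = 4473·e^(0.164t).
e^((1.37 − 0.164)t) = 4473/194 → e^(1.206·t) = 23.057.
1.206·t = ln(23.057) = 3.138, so t = 3.138/1.206 = 2.602.

2.60 years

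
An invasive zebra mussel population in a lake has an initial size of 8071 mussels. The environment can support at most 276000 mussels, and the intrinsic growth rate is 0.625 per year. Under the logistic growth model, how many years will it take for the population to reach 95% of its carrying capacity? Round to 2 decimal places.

10.32 years

A = (K − N₀)/N₀ = (276000 − 8071)/8071 = 33.197.
Solve 276000/(1 + 33.197·e^(−0.625t)) = 262200: 1 + 33.197·e^(−0.625t) = 1.0526, so e^(−0.625t) = 0.00158546.
−0.625·t = ln(0.00158546) = -6.4469, so t = 6.4469/0.625 = 10.315.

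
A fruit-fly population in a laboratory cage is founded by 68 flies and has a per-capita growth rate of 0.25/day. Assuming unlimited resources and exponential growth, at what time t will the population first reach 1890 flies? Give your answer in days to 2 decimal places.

13.30 days

Set N₀·e^(rt) = 1890: e^(0.25·t) = 1890/68 = 27.794.
0.25·t = ln(27.794) = 3.3248, so t = 3.3248/0.25 = 13.299.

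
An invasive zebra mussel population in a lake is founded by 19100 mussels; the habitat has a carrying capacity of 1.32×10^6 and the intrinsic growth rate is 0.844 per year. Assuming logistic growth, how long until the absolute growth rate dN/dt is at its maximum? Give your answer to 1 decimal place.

5.0 years

Logistic growth is fastest at N = K/2 = 660000.
A = (K − N₀)/N₀ = 68.11. Set K/(1 + A·e^(−rt)) = K/2 → A·e^(−rt) = 1.
e^(−0.844t) = 1/68.11 = 0.0146821, so t = ln(68.11)/0.844 = 4.2211/0.844 = 5.0013.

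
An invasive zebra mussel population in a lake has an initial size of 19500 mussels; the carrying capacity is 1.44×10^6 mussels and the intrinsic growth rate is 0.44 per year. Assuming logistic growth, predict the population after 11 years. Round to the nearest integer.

913706 mussels

A = (K − N₀)/N₀ = (1.44×10^6 − 19500)/19500 = 72.846.
N(t) = K/(1 + A·e^(−rt)) = 1.44×10^6/(1 + 72.846×e^(−0.44×11)).
e^(−4.84) = 0.0079071; denominator = 1 + 72.846×0.0079071 = 1.576.
N = 1.44×10^6/1.576 = 913706.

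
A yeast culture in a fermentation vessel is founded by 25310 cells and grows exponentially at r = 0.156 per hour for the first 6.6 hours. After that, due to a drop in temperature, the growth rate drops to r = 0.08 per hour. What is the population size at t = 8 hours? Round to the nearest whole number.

79265 cells

Phase 1: N(6.6) = 25310·e^(0.156×6.6) = 25310·e^1.03 = 70866.6.
Phase 2 runs for 8 − 6.6 = 1.4 hours at r = 0.08.
N(8) = 70866.6·e^(0.08×1.4) = 70866.6·e^0.112 = 79265.2.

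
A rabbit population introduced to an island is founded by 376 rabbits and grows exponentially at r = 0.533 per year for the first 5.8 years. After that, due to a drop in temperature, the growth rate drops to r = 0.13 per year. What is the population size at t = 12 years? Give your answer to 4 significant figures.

Phase 1: N(5.8) = 376·e^(0.533×5.8) = 376·e^3.091 = 8274.96.
Phase 2 runs for 12 − 5.8 = 6.2 years at r = 0.13.
N(12) = 8274.96·e^(0.13×6.2) = 8274.96·e^0.806 = 18527.1.

18530 rabbits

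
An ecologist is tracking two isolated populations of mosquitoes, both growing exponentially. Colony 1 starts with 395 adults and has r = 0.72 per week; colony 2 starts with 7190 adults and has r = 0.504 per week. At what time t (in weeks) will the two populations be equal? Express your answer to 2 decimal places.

13.43 weeks

Set 395·e^(0.72t) = 7190·e^(0.504t).
e^((0.72 − 0.504)t) = 7190/395 → e^(0.216·t) = 18.203.
0.216·t = ln(18.203) = 2.9016, so t = 2.9016/0.216 = 13.433.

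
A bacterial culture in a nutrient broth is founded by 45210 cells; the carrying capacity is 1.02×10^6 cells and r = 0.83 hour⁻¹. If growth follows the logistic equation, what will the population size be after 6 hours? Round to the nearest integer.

888336 cells

A = (K − N₀)/N₀ = (1.02×10^6 − 45210)/45210 = 21.561.
N(t) = K/(1 + A·e^(−rt)) = 1.02×10^6/(1 + 21.561×e^(−0.83×6)).
e^(−4.98) = 0.0068741; denominator = 1 + 21.561×0.0068741 = 1.1482.
N = 1.02×10^6/1.1482 = 888336.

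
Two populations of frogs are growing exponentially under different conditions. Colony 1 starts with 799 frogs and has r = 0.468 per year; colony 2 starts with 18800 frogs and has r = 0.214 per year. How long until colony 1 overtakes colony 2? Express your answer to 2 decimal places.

Set 799·e^(0.468t) = 18800·e^(0.214t).
e^((0.468 − 0.214)t) = 18800/799 → e^(0.254·t) = 23.529.
0.254·t = ln(23.529) = 3.1583, so t = 3.1583/0.254 = 12.434.

12.43 years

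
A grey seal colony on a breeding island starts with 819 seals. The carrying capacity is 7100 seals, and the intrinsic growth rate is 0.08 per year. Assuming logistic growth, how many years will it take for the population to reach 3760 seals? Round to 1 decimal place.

A = (K − N₀)/N₀ = (7100 − 819)/819 = 7.6691.
Solve 7100/(1 + 7.6691·e^(−0.08t)) = 3760: 1 + 7.6691·e^(−0.08t) = 1.8883, so e^(−0.08t) = 0.115828.
−0.08·t = ln(0.115828) = -2.1556, so t = 2.1556/0.08 = 26.946.

26.9 years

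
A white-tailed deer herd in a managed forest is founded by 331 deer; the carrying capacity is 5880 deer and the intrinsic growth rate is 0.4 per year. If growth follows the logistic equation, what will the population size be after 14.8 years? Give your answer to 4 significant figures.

A = (K − N₀)/N₀ = (5880 − 331)/331 = 16.764.
N(t) = K/(1 + A·e^(−rt)) = 5880/(1 + 16.764×e^(−0.4×14.8)).
e^(−5.92) = 0.0026852; denominator = 1 + 16.764×0.0026852 = 1.045.
N = 5880/1.045 = 5626.71.

5627 deer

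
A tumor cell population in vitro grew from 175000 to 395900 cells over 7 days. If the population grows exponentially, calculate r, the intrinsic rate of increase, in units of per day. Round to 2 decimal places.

0.12 per day

From N(t) = N₀·e^(rt): e^(r·7) = 395900/175000 = 2.2623.
r·7 = ln(2.2623) = 0.81638, so r = 0.81638/7 = 0.11663.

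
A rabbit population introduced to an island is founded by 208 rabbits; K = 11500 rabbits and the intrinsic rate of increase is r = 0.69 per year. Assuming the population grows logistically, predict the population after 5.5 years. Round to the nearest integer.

A = (K − N₀)/N₀ = (11500 − 208)/208 = 54.288.
N(t) = K/(1 + A·e^(−rt)) = 11500/(1 + 54.288×e^(−0.69×5.5)).
e^(−3.795) = 0.022483; denominator = 1 + 54.288×0.022483 = 2.2206.
N = 11500/2.2206 = 5178.87.

5179 rabbits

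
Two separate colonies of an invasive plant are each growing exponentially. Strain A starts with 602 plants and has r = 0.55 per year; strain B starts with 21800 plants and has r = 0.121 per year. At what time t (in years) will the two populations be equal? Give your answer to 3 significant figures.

Set 602·e^(0.55t) = 21800·e^(0.121t).
e^((0.55 − 0.121)t) = 21800/602 → e^(0.429·t) = 36.213.
0.429·t = ln(36.213) = 3.5894, so t = 3.5894/0.429 = 8.3669.

8.37 years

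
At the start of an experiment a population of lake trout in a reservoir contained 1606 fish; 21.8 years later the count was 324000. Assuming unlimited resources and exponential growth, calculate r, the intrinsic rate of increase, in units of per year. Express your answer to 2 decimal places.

From N(t) = N₀·e^(rt): e^(r·21.8) = 324000/1606 = 201.74.
r·21.8 = ln(201.74) = 5.307, so r = 5.307/21.8 = 0.24344.

0.24 per year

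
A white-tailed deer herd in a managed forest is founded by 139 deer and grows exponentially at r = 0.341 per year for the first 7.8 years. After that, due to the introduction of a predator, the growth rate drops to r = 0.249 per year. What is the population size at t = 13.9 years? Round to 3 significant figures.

9070 deer

Phase 1: N(7.8) = 139·e^(0.341×7.8) = 139·e^2.66 = 1986.79.
Phase 2 runs for 13.9 − 7.8 = 6.1 years at r = 0.249.
N(13.9) = 1986.79·e^(0.249×6.1) = 1986.79·e^1.519 = 9074.05.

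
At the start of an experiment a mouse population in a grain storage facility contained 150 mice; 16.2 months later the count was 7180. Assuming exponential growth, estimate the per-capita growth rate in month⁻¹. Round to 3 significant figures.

0.239 per month

From N(t) = N₀·e^(rt): e^(r·16.2) = 7180/150 = 47.867.
r·16.2 = ln(47.867) = 3.8684, so r = 3.8684/16.2 = 0.23879.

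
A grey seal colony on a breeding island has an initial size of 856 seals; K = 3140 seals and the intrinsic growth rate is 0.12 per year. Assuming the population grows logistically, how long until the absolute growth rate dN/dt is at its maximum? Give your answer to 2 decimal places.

8.18 years

Logistic growth is fastest at N = K/2 = 1570.
A = (K − N₀)/N₀ = 2.6682. Set K/(1 + A·e^(−rt)) = K/2 → A·e^(−rt) = 1.
e^(−0.12t) = 1/2.6682 = 0.374781, so t = ln(2.6682)/0.12 = 0.98141/0.12 = 8.1784.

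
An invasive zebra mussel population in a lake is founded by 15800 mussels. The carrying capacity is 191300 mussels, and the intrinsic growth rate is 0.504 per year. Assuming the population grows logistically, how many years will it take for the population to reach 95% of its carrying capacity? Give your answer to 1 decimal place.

10.6 years

A = (K − N₀)/N₀ = (191300 − 15800)/15800 = 11.108.
Solve 191300/(1 + 11.108·e^(−0.504t)) = 181735: 1 + 11.108·e^(−0.504t) = 1.0526, so e^(−0.504t) = 0.00473834.
−0.504·t = ln(0.00473834) = -5.3521, so t = 5.3521/0.504 = 10.619.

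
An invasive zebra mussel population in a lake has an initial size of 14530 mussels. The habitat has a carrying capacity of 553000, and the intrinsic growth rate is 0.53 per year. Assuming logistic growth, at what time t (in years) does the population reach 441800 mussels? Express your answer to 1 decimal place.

9.4 years

A = (K − N₀)/N₀ = (553000 − 14530)/14530 = 37.059.
Solve 553000/(1 + 37.059·e^(−0.53t)) = 441800: 1 + 37.059·e^(−0.53t) = 1.2517, so e^(−0.53t) = 0.00679177.
−0.53·t = ln(0.00679177) = -4.992, so t = 4.992/0.53 = 9.4189.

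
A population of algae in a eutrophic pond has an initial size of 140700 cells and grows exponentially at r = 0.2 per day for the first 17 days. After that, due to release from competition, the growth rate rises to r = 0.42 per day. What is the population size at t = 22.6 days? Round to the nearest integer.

44295128 cells

Phase 1: N(17) = 140700·e^(0.2×17) = 140700·e^3.4 = 4.215949×10^6.
Phase 2 runs for 22.6 − 17 = 5.6 days at r = 0.42.
N(22.6) = 4.215949×10^6·e^(0.42×5.6) = 4.215949×10^6·e^2.352 = 4.429513×10^7.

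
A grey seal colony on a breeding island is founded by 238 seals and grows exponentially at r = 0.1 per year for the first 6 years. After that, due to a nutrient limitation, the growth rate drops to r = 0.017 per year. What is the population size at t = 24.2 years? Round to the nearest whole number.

Phase 1: N(6) = 238·e^(0.1×6) = 238·e^0.6 = 433.664.
Phase 2 runs for 24.2 − 6 = 18.2 years at r = 0.017.
N(24.2) = 433.664·e^(0.017×18.2) = 433.664·e^0.3094 = 590.914.

591 seals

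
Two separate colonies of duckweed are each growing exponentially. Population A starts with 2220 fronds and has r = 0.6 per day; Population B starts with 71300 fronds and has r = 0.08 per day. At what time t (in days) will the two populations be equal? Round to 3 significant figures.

Set 2220·e^(0.6t) = 71300·e^(0.08t).
e^((0.6 − 0.08)t) = 71300/2220 → e^(0.52·t) = 32.117.
0.52·t = ln(32.117) = 3.4694, so t = 3.4694/0.52 = 6.6719.

6.67 days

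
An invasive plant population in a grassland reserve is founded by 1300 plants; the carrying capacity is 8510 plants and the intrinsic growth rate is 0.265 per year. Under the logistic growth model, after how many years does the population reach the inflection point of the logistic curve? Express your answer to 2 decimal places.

6.46 years

Logistic growth is fastest at N = K/2 = 4255.
A = (K − N₀)/N₀ = 5.5462. Set K/(1 + A·e^(−rt)) = K/2 → A·e^(−rt) = 1.
e^(−0.265t) = 1/5.5462 = 0.180305, so t = ln(5.5462)/0.265 = 1.7131/0.265 = 6.4645.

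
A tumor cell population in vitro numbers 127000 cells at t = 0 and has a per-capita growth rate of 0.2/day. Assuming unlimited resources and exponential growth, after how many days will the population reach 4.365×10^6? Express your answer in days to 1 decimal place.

17.7 days

Set N₀·e^(rt) = 4.365×10^6: e^(0.2·t) = 4.365×10^6/127000 = 34.37.
0.2·t = ln(34.37) = 3.5372, so t = 3.5372/0.2 = 17.686.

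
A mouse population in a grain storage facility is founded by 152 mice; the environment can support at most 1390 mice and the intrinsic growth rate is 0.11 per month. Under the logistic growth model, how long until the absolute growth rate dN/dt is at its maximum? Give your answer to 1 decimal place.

Logistic growth is fastest at N = K/2 = 695.
A = (K − N₀)/N₀ = 8.1447. Set K/(1 + A·e^(−rt)) = K/2 → A·e^(−rt) = 1.
e^(−0.11t) = 1/8.1447 = 0.122779, so t = ln(8.1447)/0.11 = 2.0974/0.11 = 19.067.

19.1 months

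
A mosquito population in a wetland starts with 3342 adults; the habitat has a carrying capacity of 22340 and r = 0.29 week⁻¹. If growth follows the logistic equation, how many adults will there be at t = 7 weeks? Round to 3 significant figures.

12800 adults

A = (K − N₀)/N₀ = (22340 − 3342)/3342 = 5.6846.
N(t) = K/(1 + A·e^(−rt)) = 22340/(1 + 5.6846×e^(−0.29×7)).
e^(−2.03) = 0.13134; denominator = 1 + 5.6846×0.13134 = 1.7466.
N = 22340/1.7466 = 12790.6.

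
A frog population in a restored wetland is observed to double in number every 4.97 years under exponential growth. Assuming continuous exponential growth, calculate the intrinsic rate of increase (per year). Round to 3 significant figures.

r = ln(2)/t_d = 0.6931/4.97 = 0.13947.

0.139 per year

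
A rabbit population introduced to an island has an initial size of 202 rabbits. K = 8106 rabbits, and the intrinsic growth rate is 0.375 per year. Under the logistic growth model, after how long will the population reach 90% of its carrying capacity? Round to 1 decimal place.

A = (K − N₀)/N₀ = (8106 − 202)/202 = 39.129.
Solve 8106/(1 + 39.129·e^(−0.375t)) = 7295.4: 1 + 39.129·e^(−0.375t) = 1.1111, so e^(−0.375t) = 0.00283963.
−0.375·t = ln(0.00283963) = -5.8641, so t = 5.8641/0.375 = 15.638.

15.6 years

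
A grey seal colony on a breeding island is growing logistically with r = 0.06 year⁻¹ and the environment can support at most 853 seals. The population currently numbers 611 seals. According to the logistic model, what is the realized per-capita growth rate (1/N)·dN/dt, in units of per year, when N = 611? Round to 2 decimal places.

0.02 per year

(1/N)·dN/dt = r(1 − N/K) = 0.06 × (1 − 611/853).
= 0.06 × 0.2837 = 0.017022.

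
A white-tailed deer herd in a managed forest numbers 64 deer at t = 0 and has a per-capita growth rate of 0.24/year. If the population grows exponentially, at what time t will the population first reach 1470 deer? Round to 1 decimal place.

Set N₀·e^(rt) = 1470: e^(0.24·t) = 1470/64 = 22.969.
0.24·t = ln(22.969) = 3.1341, so t = 3.1341/0.24 = 13.059.

13.1 years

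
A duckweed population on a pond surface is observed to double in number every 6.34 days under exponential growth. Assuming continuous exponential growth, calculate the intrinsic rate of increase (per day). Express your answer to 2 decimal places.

0.11 per day

r = ln(2)/t_d = 0.6931/6.34 = 0.10933.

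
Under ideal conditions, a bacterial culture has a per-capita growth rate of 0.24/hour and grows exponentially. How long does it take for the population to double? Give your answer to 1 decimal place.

Doubling time t_d = ln(2)/r = 0.6931/0.24 = 2.8881.

2.9 hours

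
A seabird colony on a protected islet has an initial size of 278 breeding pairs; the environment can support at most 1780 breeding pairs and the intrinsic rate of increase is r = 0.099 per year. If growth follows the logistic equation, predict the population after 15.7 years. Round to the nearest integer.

A = (K − N₀)/N₀ = (1780 − 278)/278 = 5.4029.
N(t) = K/(1 + A·e^(−rt)) = 1780/(1 + 5.4029×e^(−0.099×15.7)).
e^(−1.554) = 0.21134; denominator = 1 + 5.4029×0.21134 = 2.1418.
N = 1780/2.1418 = 831.065.

831 breeding pairs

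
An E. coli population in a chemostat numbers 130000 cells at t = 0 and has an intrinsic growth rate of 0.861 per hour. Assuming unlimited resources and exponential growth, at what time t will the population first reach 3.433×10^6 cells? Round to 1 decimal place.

3.8 hours

Set N₀·e^(rt) = 3.433×10^6: e^(0.861·t) = 3.433×10^6/130000 = 26.408.
0.861·t = ln(26.408) = 3.2737, so t = 3.2737/0.861 = 3.8022.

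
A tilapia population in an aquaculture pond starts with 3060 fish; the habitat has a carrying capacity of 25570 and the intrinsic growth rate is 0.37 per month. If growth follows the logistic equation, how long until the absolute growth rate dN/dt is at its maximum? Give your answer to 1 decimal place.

Logistic growth is fastest at N = K/2 = 12785.
A = (K − N₀)/N₀ = 7.3562. Set K/(1 + A·e^(−rt)) = K/2 → A·e^(−rt) = 1.
e^(−0.37t) = 1/7.3562 = 0.13594, so t = ln(7.3562)/0.37 = 1.9955/0.37 = 5.3934.

5.4 months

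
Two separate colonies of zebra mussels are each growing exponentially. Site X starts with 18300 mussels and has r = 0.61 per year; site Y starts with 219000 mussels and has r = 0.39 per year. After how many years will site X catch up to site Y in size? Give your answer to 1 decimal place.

Set 18300·e^(0.61t) = 219000·e^(0.39t).
e^((0.61 − 0.39)t) = 219000/18300 → e^(0.22·t) = 11.967.
0.22·t = ln(11.967) = 2.4822, so t = 2.4822/0.22 = 11.283.

11.3 years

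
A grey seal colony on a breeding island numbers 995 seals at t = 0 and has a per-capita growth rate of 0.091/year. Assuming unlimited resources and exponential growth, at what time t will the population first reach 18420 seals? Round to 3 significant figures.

32.1 years

Set N₀·e^(rt) = 18420: e^(0.091·t) = 18420/995 = 18.513.
0.091·t = ln(18.513) = 2.9184, so t = 2.9184/0.091 = 32.071.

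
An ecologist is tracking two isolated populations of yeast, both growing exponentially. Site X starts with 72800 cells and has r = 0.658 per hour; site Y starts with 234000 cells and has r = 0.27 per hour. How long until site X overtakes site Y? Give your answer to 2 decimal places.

Set 72800·e^(0.658t) = 234000·e^(0.27t).
e^((0.658 − 0.27)t) = 234000/72800 → e^(0.388·t) = 3.2143.
0.388·t = ln(3.2143) = 1.1676, so t = 1.1676/0.388 = 3.0093.

3.01 hours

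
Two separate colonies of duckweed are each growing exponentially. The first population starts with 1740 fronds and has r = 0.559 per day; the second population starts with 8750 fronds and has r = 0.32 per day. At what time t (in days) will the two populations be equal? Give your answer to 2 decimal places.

6.76 days

Set 1740·e^(0.559t) = 8750·e^(0.32t).
e^((0.559 − 0.32)t) = 8750/1740 → e^(0.239·t) = 5.0287.
0.239·t = ln(5.0287) = 1.6152, so t = 1.6152/0.239 = 6.758.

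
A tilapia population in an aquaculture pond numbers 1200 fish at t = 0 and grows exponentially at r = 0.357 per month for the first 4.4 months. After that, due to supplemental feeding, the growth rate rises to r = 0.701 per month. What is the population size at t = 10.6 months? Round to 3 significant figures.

Phase 1: N(4.4) = 1200·e^(0.357×4.4) = 1200·e^1.571 = 5772.59.
Phase 2 runs for 10.6 − 4.4 = 6.2 months at r = 0.701.
N(10.6) = 5772.59·e^(0.701×6.2) = 5772.59·e^4.346 = 445555.

446000 fish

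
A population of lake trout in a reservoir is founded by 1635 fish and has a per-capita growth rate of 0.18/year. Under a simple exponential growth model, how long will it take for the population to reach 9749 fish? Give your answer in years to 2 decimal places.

Set N₀·e^(rt) = 9749: e^(0.18·t) = 9749/1635 = 5.9627.
0.18·t = ln(5.9627) = 1.7855, so t = 1.7855/0.18 = 9.9196.

9.92 years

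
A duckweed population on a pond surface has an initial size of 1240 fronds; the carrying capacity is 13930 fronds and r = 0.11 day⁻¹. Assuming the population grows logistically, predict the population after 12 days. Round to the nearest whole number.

A = (K − N₀)/N₀ = (13930 − 1240)/1240 = 10.234.
N(t) = K/(1 + A·e^(−rt)) = 13930/(1 + 10.234×e^(−0.11×12)).
e^(−1.32) = 0.26714; denominator = 1 + 10.234×0.26714 = 3.7338.
N = 13930/3.7338 = 3730.76.

3731 fronds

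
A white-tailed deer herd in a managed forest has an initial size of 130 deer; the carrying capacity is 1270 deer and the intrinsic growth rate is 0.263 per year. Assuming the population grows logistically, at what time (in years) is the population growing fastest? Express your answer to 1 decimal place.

8.3 years

Logistic growth is fastest at N = K/2 = 635.
A = (K − N₀)/N₀ = 8.7692. Set K/(1 + A·e^(−rt)) = K/2 → A·e^(−rt) = 1.
e^(−0.263t) = 1/8.7692 = 0.114035, so t = ln(8.7692)/0.263 = 2.1712/0.263 = 8.2557.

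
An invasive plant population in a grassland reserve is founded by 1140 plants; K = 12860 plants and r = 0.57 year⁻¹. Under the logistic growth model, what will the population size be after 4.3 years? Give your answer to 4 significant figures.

A = (K − N₀)/N₀ = (12860 − 1140)/1140 = 10.281.
N(t) = K/(1 + A·e^(−rt)) = 12860/(1 + 10.281×e^(−0.57×4.3)).
e^(−2.451) = 0.086207; denominator = 1 + 10.281×0.086207 = 1.8863.
N = 12860/1.8863 = 6817.68.

6818 plants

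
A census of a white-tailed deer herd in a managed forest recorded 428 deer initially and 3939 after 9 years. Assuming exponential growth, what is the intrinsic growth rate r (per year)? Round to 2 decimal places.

0.25 per year

From N(t) = N₀·e^(rt): e^(r·9) = 3939/428 = 9.2033.
r·9 = ln(9.2033) = 2.2196, so r = 2.2196/9 = 0.24662.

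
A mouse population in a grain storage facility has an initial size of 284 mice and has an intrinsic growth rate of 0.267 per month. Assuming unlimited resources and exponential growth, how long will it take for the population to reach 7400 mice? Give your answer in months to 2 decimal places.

Set N₀·e^(rt) = 7400: e^(0.267·t) = 7400/284 = 26.056.
0.267·t = ln(26.056) = 3.2603, so t = 3.2603/0.267 = 12.211.

12.21 months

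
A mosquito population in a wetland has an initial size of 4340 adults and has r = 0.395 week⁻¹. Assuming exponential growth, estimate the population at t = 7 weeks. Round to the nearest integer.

N(t) = N₀·e^(rt) = 4340 × e^(0.395×7) = 4340 × e^2.765.
e^2.765 ≈ 15.879, so N ≈ 4340 × 15.879 = 68915.

68915 adults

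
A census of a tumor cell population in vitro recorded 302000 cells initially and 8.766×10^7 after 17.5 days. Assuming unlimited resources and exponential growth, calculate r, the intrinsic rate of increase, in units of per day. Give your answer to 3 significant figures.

From N(t) = N₀·e^(rt): e^(r·17.5) = 8.766×10^7/302000 = 290.26.
r·17.5 = ln(290.26) = 5.6708, so r = 5.6708/17.5 = 0.32405.

0.324 per day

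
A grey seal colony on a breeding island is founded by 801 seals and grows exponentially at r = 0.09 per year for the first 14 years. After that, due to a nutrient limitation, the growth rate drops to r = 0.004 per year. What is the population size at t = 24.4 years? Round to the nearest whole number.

2944 seals

Phase 1: N(14) = 801·e^(0.09×14) = 801·e^1.26 = 2823.86.
Phase 2 runs for 24.4 − 14 = 10.4 years at r = 0.004.
N(24.4) = 2823.86·e^(0.004×10.4) = 2823.86·e^0.0416 = 2943.81.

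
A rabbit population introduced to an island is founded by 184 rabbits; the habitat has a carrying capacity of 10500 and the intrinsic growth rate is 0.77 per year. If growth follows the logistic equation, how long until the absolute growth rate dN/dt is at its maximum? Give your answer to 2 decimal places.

Logistic growth is fastest at N = K/2 = 5250.
A = (K − N₀)/N₀ = 56.065. Set K/(1 + A·e^(−rt)) = K/2 → A·e^(−rt) = 1.
e^(−0.77t) = 1/56.065 = 0.0178364, so t = ln(56.065)/0.77 = 4.0265/0.77 = 5.2292.

5.23 years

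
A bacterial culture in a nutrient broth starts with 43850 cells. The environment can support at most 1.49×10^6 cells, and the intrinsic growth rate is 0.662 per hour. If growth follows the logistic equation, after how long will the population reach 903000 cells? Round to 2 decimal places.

5.93 hours

A = (K − N₀)/N₀ = (1.49×10^6 − 43850)/43850 = 32.979.
Solve 1.49×10^6/(1 + 32.979·e^(−0.662t)) = 903000: 1 + 32.979·e^(−0.662t) = 1.6501, so e^(−0.662t) = 0.0197109.
−0.662·t = ln(0.0197109) = -3.9266, so t = 3.9266/0.662 = 5.9314.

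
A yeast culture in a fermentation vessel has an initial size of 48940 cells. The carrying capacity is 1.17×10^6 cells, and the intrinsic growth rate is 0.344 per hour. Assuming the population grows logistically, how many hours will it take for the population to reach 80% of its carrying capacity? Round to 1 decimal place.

A = (K − N₀)/N₀ = (1.17×10^6 − 48940)/48940 = 22.907.
Solve 1.17×10^6/(1 + 22.907·e^(−0.344t)) = 936000: 1 + 22.907·e^(−0.344t) = 1.25, so e^(−0.344t) = 0.0109138.
−0.344·t = ln(0.0109138) = -4.5177, so t = 4.5177/0.344 = 13.133.

13.1 hours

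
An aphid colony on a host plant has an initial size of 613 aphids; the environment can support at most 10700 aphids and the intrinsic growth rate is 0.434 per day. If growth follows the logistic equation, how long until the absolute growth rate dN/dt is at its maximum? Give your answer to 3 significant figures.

6.45 days

Logistic growth is fastest at N = K/2 = 5350.
A = (K − N₀)/N₀ = 16.455. Set K/(1 + A·e^(−rt)) = K/2 → A·e^(−rt) = 1.
e^(−0.434t) = 1/16.455 = 0.0607713, so t = ln(16.455)/0.434 = 2.8006/0.434 = 6.4531.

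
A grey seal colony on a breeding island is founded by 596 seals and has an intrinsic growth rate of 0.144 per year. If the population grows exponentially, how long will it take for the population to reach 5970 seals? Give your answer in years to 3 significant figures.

Set N₀·e^(rt) = 5970: e^(0.144·t) = 5970/596 = 10.017.
0.144·t = ln(10.017) = 2.3043, so t = 2.3043/0.144 = 16.002.

16.0 years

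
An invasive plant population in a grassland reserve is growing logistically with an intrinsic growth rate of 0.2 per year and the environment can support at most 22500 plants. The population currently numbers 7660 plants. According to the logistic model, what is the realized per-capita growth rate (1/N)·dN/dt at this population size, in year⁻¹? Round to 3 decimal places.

0.132 per year

(1/N)·dN/dt = r(1 − N/K) = 0.2 × (1 − 7660/22500).
= 0.2 × 0.65956 = 0.13191.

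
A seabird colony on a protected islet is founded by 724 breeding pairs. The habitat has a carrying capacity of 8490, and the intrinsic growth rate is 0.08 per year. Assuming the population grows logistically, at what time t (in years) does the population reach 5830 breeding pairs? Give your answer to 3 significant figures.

A = (K − N₀)/N₀ = (8490 − 724)/724 = 10.727.
Solve 8490/(1 + 10.727·e^(−0.08t)) = 5830: 1 + 10.727·e^(−0.08t) = 1.4563, so e^(−0.08t) = 0.0425358.
−0.08·t = ln(0.0425358) = -3.1574, so t = 3.1574/0.08 = 39.468.

39.5 years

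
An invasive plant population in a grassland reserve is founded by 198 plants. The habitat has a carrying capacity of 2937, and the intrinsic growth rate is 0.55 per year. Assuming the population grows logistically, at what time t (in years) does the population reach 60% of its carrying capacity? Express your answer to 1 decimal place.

5.5 years

A = (K − N₀)/N₀ = (2937 − 198)/198 = 13.833.
Solve 2937/(1 + 13.833·e^(−0.55t)) = 1762.2: 1 + 13.833·e^(−0.55t) = 1.6667, so e^(−0.55t) = 0.0481928.
−0.55·t = ln(0.0481928) = -3.0325, so t = 3.0325/0.55 = 5.5137.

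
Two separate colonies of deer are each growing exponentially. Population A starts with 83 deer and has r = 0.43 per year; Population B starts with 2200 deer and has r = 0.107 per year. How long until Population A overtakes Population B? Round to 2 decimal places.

Set 83·e^(0.43t) = 2200·e^(0.107t).
e^((0.43 − 0.107)t) = 2200/83 → e^(0.323·t) = 26.506.
0.323·t = ln(26.506) = 3.2774, so t = 3.2774/0.323 = 10.147.

10.15 years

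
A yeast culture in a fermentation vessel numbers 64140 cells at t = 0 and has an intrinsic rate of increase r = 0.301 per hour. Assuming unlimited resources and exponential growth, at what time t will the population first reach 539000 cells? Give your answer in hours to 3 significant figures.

7.07 hours

Set N₀·e^(rt) = 539000: e^(0.301·t) = 539000/64140 = 8.4035.
0.301·t = ln(8.4035) = 2.1286, so t = 2.1286/0.301 = 7.0719.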